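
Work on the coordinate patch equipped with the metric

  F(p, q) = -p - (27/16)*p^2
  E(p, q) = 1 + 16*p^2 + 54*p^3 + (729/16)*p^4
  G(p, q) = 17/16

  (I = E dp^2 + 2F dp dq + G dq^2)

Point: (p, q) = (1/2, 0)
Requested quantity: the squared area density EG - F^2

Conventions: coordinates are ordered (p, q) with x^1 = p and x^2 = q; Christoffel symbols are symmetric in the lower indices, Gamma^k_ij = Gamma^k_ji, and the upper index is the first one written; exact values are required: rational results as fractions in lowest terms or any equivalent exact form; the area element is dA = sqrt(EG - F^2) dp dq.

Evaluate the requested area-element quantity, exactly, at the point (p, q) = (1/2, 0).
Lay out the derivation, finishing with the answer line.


E = 3737/256, F = -59/64, G = 17/16; EG - F^2 = 3753/256

Answer: EG - F^2 = 3753/256


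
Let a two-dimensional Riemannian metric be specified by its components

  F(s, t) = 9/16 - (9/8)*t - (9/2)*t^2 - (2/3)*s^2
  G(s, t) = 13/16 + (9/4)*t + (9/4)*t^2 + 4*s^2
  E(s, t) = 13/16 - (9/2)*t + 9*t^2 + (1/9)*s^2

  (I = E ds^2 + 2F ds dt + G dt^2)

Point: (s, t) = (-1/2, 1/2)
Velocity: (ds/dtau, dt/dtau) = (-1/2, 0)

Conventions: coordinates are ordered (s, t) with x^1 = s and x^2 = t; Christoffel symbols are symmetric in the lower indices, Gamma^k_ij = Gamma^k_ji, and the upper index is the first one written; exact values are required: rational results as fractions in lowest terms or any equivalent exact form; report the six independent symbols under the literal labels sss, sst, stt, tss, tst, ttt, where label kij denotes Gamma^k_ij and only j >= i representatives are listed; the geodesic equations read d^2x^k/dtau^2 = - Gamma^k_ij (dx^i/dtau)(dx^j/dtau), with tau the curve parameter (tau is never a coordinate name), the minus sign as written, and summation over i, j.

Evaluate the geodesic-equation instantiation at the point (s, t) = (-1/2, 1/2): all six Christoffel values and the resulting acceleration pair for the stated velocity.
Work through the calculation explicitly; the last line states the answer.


E = 121/144, F = -31/24, G = 7/2 at the point
E_s = -1/9, E_t = 9/2, F_s = 2/3, F_t = -45/8, G_s = -4, G_t = 9/2
EG - F^2 = 733/576;  g^inv = (576/733) * [[7/2, 31/24], [31/24, 121/144]]
first-kind symbols [ij,l] = (1/2)(d_i g_jl + d_j g_il - d_l g_ij): [ss,s] = E_s/2 = -1/18, [ss,t] = F_s - E_t/2 = -19/12, [st,s] = E_t/2 = 9/4, [st,t] = G_s/2 = -2, [tt,s] = F_t - G_s/2 = -29/8, [tt,t] = G_t/2 = 9/4
Gamma^s_ij = (G*[ij,s] - F*[ij,t])/(EG - F^2), Gamma^t_ij = (E*[ij,t] - F*[ij,s])/(EG - F^2)
Gamma_sss = -1290/733, Gamma_sst = 3048/733, Gamma_stt = -5634/733, Gamma_tss = -2423/2199, Gamma_tst = 706/733, Gamma_ttt = -1608/733
d^2s/dtau^2 = -(Gamma_sss*(-1/2)^2 + 2*Gamma_sst*(-1/2)*(0) + Gamma_stt*(0)^2) = 645/1466
d^2t/dtau^2 = -(Gamma_tss*(-1/2)^2 + 2*Gamma_tst*(-1/2)*(0) + Gamma_ttt*(0)^2) = 2423/8796

Answer: Gamma_sss = -1290/733, Gamma_sst = 3048/733, Gamma_stt = -5634/733, Gamma_tss = -2423/2199, Gamma_tst = 706/733, Gamma_ttt = -1608/733; accelerations (d^2s/dtau^2, d^2t/dtau^2) = (645/1466, 2423/8796)


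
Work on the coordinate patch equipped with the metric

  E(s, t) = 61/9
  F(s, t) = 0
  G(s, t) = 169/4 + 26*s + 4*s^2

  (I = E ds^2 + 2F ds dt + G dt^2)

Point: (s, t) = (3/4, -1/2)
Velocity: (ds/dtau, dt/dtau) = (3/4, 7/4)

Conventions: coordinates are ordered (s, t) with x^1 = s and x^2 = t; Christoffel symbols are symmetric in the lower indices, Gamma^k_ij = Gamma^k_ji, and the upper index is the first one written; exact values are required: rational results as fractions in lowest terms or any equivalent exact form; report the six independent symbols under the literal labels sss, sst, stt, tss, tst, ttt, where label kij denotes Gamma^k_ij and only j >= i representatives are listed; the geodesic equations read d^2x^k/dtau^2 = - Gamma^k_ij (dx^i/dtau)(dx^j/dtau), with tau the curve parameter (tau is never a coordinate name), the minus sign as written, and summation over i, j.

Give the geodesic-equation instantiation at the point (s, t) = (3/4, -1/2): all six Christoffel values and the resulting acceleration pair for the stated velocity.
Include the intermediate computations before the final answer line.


E = 61/9, F = 0, G = 64 at the point
E_s = 0, E_t = 0, F_s = 0, F_t = 0, G_s = 32, G_t = 0
EG - F^2 = 3904/9;  g^inv = (9/3904) * [[64, 0], [0, 61/9]]
first-kind symbols [ij,l] = (1/2)(d_i g_jl + d_j g_il - d_l g_ij): [ss,s] = E_s/2 = 0, [ss,t] = F_s - E_t/2 = 0, [st,s] = E_t/2 = 0, [st,t] = G_s/2 = 16, [tt,s] = F_t - G_s/2 = -16, [tt,t] = G_t/2 = 0
Gamma^s_ij = (G*[ij,s] - F*[ij,t])/(EG - F^2), Gamma^t_ij = (E*[ij,t] - F*[ij,s])/(EG - F^2)
Gamma_sss = 0, Gamma_sst = 0, Gamma_stt = -144/61, Gamma_tss = 0, Gamma_tst = 1/4, Gamma_ttt = 0
d^2s/dtau^2 = -(Gamma_sss*(3/4)^2 + 2*Gamma_sst*(3/4)*(7/4) + Gamma_stt*(7/4)^2) = 441/61
d^2t/dtau^2 = -(Gamma_tss*(3/4)^2 + 2*Gamma_tst*(3/4)*(7/4) + Gamma_ttt*(7/4)^2) = -21/32

Answer: Gamma_sss = 0, Gamma_sst = 0, Gamma_stt = -144/61, Gamma_tss = 0, Gamma_tst = 1/4, Gamma_ttt = 0; accelerations (d^2s/dtau^2, d^2t/dtau^2) = (441/61, -21/32)


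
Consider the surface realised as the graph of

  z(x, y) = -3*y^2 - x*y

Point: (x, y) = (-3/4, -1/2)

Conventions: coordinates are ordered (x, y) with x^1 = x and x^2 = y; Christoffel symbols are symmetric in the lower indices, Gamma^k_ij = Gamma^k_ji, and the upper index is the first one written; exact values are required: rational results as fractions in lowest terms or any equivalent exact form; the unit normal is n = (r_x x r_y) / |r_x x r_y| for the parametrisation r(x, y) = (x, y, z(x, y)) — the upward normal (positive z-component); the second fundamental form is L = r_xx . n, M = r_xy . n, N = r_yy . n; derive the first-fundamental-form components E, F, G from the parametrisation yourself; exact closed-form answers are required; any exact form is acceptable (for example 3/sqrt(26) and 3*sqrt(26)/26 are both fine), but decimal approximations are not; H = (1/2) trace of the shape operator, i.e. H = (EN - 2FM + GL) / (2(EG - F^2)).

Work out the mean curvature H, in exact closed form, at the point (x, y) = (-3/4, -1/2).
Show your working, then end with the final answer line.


z_x = 1/2, z_y = 15/4, z_xx = 0, z_xy = -1, z_yy = -6
E = 5/4, F = 15/8, G = 241/16; answer radicand W^2 = 245/16
unnormalised second-form numerators: l = 0, m = -1, n = -6; L = l/sqrt(245/16), and similarly M = m/sqrt(W^2), N = n/sqrt(W^2)
H = (E*n - 2*F*m + G*l) / (2*(EG - F^2)*sqrt(W^2)); E*n - 2*F*m + G*l = -15/4, EG - F^2 = 245/16, so H = (-6/49)/sqrt(245/16)

Answer: H = -24*sqrt(5)/1715


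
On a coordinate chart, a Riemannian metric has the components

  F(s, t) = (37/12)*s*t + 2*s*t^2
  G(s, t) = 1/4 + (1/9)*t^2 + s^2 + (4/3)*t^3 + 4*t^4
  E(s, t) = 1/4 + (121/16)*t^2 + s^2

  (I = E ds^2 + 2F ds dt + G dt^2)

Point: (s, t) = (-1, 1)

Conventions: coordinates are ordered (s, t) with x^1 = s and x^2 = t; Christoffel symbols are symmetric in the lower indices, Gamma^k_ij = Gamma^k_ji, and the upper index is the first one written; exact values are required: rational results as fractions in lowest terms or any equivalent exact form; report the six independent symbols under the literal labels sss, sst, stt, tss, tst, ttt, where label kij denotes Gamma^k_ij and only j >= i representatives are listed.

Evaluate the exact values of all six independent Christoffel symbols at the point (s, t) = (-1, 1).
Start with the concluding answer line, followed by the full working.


Answer: Gamma_sss = -855/1469, Gamma_sst = 26233/19097, Gamma_stt = 6148/19097, Gamma_tss = -4773/5876, Gamma_tst = 17067/19097, Gamma_ttt = 33512/19097

E = 141/16, F = -61/12, G = 241/36 at the point
E_s = -2, E_t = 121/8, F_s = 61/12, F_t = -85/12, G_s = -2, G_t = 182/9
EG - F^2 = 19097/576;  g^inv = (576/19097) * [[241/36, 61/12], [61/12, 141/16]]
first-kind symbols [ij,l] = (1/2)(d_i g_jl + d_j g_il - d_l g_ij): [ss,s] = E_s/2 = -1, [ss,t] = F_s - E_t/2 = -119/48, [st,s] = E_t/2 = 121/16, [st,t] = G_s/2 = -1, [tt,s] = F_t - G_s/2 = -73/12, [tt,t] = G_t/2 = 91/9
Gamma^s_ij = (G*[ij,s] - F*[ij,t])/(EG - F^2), Gamma^t_ij = (E*[ij,t] - F*[ij,s])/(EG - F^2)


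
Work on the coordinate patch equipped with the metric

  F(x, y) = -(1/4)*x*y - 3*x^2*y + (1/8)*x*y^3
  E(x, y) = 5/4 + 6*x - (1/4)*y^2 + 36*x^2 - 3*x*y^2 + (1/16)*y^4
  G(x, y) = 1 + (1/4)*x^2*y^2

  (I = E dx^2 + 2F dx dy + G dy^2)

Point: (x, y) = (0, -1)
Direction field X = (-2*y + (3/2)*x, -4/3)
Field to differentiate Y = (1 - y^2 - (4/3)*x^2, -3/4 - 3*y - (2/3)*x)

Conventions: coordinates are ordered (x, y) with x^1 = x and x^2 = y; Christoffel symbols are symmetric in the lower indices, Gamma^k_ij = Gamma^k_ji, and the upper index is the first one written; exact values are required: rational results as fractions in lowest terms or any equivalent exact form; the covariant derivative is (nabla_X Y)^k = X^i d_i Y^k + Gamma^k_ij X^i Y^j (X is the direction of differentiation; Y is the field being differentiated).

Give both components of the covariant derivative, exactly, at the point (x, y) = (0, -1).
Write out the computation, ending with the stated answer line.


E = 17/16, F = 0, G = 1 at the point
E_x = 3, E_y = 1/4, F_x = 1/8, F_y = 0, G_x = 0, G_y = 0
EG - F^2 = 17/16;  g^inv = (16/17) * [[1, 0], [0, 17/16]]
first-kind symbols [ij,l] = (1/2)(d_i g_jl + d_j g_il - d_l g_ij): [xx,x] = E_x/2 = 3/2, [xx,y] = F_x - E_y/2 = 0, [xy,x] = E_y/2 = 1/8, [xy,y] = G_x/2 = 0, [yy,x] = F_y - G_x/2 = 0, [yy,y] = G_y/2 = 0
Gamma^x_ij = (G*[ij,x] - F*[ij,y])/(EG - F^2), Gamma^y_ij = (E*[ij,y] - F*[ij,x])/(EG - F^2)
Gamma_xxx = 24/17, Gamma_xxy = 2/17, Gamma_xyy = 0, Gamma_yxx = 0, Gamma_yxy = 0, Gamma_yyy = 0
X = (2, -4/3), Y = (0, 9/4) at the point

Answer: (nabla_X Y)^x = -109/51, (nabla_X Y)^y = 8/3


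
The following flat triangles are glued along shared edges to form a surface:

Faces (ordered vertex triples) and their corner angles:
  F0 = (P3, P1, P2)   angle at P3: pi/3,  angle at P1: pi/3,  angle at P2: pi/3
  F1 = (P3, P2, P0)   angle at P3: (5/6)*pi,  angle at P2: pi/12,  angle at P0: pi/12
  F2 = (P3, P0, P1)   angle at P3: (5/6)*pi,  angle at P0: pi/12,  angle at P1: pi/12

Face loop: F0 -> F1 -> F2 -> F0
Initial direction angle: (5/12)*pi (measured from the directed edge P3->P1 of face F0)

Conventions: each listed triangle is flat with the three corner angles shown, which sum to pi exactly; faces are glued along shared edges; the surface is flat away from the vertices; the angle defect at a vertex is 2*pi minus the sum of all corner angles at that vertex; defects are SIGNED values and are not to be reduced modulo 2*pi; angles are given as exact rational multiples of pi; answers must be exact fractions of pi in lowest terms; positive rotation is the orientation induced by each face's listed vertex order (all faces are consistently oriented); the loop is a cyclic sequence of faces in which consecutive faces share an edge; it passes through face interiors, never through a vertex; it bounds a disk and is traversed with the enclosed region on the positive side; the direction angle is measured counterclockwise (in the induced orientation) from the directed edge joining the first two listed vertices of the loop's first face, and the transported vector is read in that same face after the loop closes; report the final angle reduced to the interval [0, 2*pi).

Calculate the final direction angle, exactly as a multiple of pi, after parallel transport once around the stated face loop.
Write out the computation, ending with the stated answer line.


enclosed vertex P3: corner angles sum to 2*pi, defect = 2*pi - 2*pi = 0
final direction = starting direction + enclosed defect total, reduced mod 2*pi (induced orientation)
final angle = (5/12)*pi + 0 = (5/12)*pi (mod 2*pi)

Answer: final direction angle = (5/12)*pi


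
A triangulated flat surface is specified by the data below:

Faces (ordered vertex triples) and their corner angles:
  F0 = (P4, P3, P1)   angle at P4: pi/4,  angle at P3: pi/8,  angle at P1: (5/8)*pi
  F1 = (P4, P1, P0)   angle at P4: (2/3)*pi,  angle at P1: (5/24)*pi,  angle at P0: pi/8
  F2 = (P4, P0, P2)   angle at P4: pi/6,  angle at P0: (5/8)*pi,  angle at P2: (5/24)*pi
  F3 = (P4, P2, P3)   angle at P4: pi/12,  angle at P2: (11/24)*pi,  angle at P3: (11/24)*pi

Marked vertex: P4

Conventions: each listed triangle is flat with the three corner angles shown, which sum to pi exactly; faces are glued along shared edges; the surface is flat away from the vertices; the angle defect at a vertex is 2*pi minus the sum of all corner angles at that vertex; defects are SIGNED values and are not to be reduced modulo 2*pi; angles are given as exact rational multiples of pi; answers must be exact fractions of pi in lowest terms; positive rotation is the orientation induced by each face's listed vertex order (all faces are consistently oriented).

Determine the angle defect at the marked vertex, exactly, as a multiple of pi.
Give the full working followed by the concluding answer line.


Sum of corner angles at P4: (7/6)*pi
defect = 2*pi - (7/6)*pi

Answer: defect(P4) = (5/6)*pi


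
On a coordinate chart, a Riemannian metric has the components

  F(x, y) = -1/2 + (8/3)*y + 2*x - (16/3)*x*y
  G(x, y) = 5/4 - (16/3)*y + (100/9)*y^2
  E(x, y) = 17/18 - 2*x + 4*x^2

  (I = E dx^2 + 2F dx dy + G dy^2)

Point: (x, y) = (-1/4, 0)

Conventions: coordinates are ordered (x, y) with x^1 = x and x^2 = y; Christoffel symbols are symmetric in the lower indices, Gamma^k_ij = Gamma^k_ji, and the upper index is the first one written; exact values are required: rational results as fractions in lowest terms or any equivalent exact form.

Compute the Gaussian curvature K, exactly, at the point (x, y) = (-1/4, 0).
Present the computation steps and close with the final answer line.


E = 61/36, F = -1, G = 5/4, EG - F^2 = 161/144 at the point
E_x = -4, E_y = 0, F_x = 2, F_y = 4, G_x = 0, G_y = -16/3
E_yy = 0, F_xy = -16/3, G_xx = 0
Using the Brioschi determinant formula for K from the metric derivatives:
M1 = [[-E_yy/2 + F_xy - G_xx/2, E_x/2, F_x - E_y/2], [F_y - G_x/2, E, F], [G_y/2, F, G]] = [[-16/3, -2, 2], [4, 61/36, -1], [-8/3, -1, 5/4]]; det M1 = -7/27
M2 = [[0, E_y/2, G_x/2], [E_y/2, E, F], [G_x/2, F, G]] = [[0, 0, 0], [0, 61/36, -1], [0, -1, 5/4]]; det M2 = 0
det M1 - det M2 = -7/27; K = -7/27 / (161/144)^2 = -768/3703

Answer: K = -768/3703


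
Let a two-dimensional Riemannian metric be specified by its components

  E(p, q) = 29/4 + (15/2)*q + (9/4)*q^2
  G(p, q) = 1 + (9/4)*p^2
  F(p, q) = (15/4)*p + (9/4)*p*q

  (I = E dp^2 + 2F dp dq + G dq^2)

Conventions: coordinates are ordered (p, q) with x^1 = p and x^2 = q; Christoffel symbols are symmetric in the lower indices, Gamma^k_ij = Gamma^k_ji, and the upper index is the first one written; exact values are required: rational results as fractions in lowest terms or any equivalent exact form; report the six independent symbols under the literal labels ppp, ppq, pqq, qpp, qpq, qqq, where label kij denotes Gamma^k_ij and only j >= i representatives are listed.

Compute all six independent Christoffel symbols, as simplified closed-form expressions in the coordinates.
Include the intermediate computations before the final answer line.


E = 29/4 + (15/2)*q + (9/4)*q^2; F = (15/4)*p + (9/4)*p*q; G = 1 + (9/4)*p^2
Gamma^k_ij = (1/2) g^{kl} (d_i g_jl + d_j g_il - d_l g_ij), with g^inv = (1/(EG-F^2)) [[G, -F], [-F, E]]
first partials: E_p = 0, E_q = 15/2 + (9/2)*q, F_p = 15/4 + (9/4)*q, F_q = (9/4)*p, G_p = (9/2)*p, G_q = 0
D = EG - F^2 = 29/4 + (15/2)*q + (9/4)*q^2 + (9/4)*p^2
expanded: Gamma^p_pp = (G E_p - 2F F_p + F E_q)/(2D), Gamma^p_pq = (G E_q - F G_p)/(2D), Gamma^p_qq = (2G F_q - G G_p - F G_q)/(2D), Gamma^q_pp = (2E F_p - E E_q - F E_p)/(2D), Gamma^q_pq = (E G_p - F E_q)/(2D), Gamma^q_qq = (E G_q - 2F F_q + F G_p)/(2D); substitute and cancel common factors

Answer: Gamma_ppp = 0, Gamma_ppq = (9*q + 15)/(9*p^2 + 9*q^2 + 30*q + 29), Gamma_pqq = 0, Gamma_qpp = 0, Gamma_qpq = 9*p/(9*p^2 + 9*q^2 + 30*q + 29), Gamma_qqq = 0


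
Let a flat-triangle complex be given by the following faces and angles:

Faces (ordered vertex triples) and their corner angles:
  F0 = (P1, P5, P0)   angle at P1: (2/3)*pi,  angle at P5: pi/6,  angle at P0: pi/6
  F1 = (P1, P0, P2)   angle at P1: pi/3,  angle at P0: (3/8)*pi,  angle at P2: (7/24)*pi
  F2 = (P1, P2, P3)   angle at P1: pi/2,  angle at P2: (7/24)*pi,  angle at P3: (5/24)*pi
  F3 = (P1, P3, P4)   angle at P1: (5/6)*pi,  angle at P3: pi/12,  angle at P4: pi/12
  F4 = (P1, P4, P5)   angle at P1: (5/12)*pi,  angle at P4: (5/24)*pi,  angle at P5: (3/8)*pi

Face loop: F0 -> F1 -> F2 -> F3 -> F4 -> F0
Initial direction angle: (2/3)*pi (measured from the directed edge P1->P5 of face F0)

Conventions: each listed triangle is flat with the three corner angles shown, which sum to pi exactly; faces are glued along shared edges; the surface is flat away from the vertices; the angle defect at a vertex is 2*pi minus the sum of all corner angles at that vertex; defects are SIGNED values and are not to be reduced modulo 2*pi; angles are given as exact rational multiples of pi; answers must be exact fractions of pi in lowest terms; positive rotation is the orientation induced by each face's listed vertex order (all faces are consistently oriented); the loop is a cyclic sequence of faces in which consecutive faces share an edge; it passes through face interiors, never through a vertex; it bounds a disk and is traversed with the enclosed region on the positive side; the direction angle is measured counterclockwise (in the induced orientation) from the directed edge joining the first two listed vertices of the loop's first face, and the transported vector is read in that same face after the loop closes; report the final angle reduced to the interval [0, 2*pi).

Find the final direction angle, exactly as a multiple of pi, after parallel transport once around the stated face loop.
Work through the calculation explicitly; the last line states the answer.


enclosed vertex P1: corner angles sum to (11/4)*pi, defect = 2*pi - (11/4)*pi = (-3/4)*pi
holonomy = initial angle + sum of enclosed defects (mod 2*pi), positive in the induced orientation
final angle = (2/3)*pi - (3/4)*pi = (23/12)*pi (mod 2*pi)

Answer: final direction angle = (23/12)*pi


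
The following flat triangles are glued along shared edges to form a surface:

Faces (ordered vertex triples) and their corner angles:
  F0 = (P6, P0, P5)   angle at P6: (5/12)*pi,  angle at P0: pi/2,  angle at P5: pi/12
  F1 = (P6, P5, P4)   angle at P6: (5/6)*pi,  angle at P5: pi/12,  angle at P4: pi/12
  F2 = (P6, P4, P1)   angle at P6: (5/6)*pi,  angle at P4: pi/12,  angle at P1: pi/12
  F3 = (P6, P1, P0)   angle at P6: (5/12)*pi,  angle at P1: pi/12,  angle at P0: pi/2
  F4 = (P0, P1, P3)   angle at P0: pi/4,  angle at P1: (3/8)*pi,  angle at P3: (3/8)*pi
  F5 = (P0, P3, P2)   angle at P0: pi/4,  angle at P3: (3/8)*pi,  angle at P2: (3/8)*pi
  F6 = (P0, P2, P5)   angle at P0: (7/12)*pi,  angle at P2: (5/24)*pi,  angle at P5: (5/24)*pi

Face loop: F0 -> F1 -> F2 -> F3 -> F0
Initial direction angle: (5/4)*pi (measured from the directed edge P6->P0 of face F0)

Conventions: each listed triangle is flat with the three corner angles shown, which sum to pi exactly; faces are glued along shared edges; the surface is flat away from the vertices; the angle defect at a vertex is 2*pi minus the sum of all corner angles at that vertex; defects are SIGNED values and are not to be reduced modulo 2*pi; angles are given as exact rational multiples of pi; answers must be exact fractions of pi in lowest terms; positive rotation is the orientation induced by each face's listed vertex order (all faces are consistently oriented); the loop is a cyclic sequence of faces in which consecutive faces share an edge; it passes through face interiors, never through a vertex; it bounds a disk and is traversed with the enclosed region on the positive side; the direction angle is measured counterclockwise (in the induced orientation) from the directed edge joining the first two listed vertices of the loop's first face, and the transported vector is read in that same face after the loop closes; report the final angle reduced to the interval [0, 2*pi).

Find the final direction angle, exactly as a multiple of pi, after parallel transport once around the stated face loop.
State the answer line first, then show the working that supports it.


Answer: final direction angle = (3/4)*pi

enclosed vertex P6: corner angles sum to (5/2)*pi, defect = 2*pi - (5/2)*pi = -pi/2
holonomy = initial angle + sum of enclosed defects (mod 2*pi), positive in the induced orientation
final angle = (5/4)*pi - pi/2 = (3/4)*pi (mod 2*pi)


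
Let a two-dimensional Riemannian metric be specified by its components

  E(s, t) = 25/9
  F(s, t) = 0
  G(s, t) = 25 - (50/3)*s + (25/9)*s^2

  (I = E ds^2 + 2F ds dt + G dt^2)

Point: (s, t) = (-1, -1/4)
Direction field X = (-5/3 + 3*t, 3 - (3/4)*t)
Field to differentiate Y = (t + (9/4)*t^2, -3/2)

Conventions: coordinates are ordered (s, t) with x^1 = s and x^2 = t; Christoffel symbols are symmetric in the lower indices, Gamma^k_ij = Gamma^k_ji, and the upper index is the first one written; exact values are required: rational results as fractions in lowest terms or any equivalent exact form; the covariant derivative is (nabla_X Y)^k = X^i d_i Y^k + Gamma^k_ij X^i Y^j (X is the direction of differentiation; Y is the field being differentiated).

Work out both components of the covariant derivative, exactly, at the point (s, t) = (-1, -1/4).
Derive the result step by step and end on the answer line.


E = 25/9, F = 0, G = 400/9 at the point
E_s = 0, E_t = 0, F_s = 0, F_t = 0, G_s = -200/9, G_t = 0
EG - F^2 = 10000/81;  g^inv = (81/10000) * [[400/9, 0], [0, 25/9]]
first-kind symbols [ij,l] = (1/2)(d_i g_jl + d_j g_il - d_l g_ij): [ss,s] = E_s/2 = 0, [ss,t] = F_s - E_t/2 = 0, [st,s] = E_t/2 = 0, [st,t] = G_s/2 = -100/9, [tt,s] = F_t - G_s/2 = 100/9, [tt,t] = G_t/2 = 0
Gamma^s_ij = (G*[ij,s] - F*[ij,t])/(EG - F^2), Gamma^t_ij = (E*[ij,t] - F*[ij,s])/(EG - F^2)
Gamma_sss = 0, Gamma_sst = 0, Gamma_stt = 4, Gamma_tss = 0, Gamma_tst = -1/4, Gamma_ttt = 0
X = (-29/12, 51/16), Y = (-7/64, -3/2) at the point

Answer: (nabla_X Y)^s = -2499/128, (nabla_X Y)^t = -3355/4096


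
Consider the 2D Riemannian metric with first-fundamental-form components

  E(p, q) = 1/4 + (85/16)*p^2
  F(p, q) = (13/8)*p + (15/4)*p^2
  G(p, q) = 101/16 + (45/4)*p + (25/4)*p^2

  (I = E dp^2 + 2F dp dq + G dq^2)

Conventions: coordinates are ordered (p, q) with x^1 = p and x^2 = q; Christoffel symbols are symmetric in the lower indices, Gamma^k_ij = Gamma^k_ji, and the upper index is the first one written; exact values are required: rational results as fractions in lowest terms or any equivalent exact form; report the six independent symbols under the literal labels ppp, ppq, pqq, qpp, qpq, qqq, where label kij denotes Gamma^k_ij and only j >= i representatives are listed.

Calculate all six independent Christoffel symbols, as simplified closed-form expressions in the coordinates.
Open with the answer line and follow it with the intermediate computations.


Answer: Gamma_ppp = (1300*p^3 + 10620*p^2 + 7909*p)/(4900*p^4 + 12180*p^3 + 8309*p^2 + 720*p + 404), Gamma_ppq = (-6000*p^3 - 8000*p^2 - 2340*p)/(4900*p^4 + 12180*p^3 + 8309*p^2 + 720*p + 404), Gamma_pqq = (-10000*p^3 - 27000*p^2 - 26300*p - 9090)/(4900*p^4 + 12180*p^3 + 8309*p^2 + 720*p + 404), Gamma_qpp = (5100*p^3 + 480*p + 104)/(4900*p^4 + 12180*p^3 + 8309*p^2 + 720*p + 404), Gamma_qpq = (8500*p^3 + 7650*p^2 + 400*p + 360)/(4900*p^4 + 12180*p^3 + 8309*p^2 + 720*p + 404), Gamma_qqq = (6000*p^3 + 8000*p^2 + 2340*p)/(4900*p^4 + 12180*p^3 + 8309*p^2 + 720*p + 404)

E = 1/4 + (85/16)*p^2; F = (13/8)*p + (15/4)*p^2; G = 101/16 + (45/4)*p + (25/4)*p^2
Gamma^k_ij = (1/2) g^{kl} (d_i g_jl + d_j g_il - d_l g_ij), with g^inv = (1/(EG-F^2)) [[G, -F], [-F, E]]
first partials: E_p = (85/8)*p, E_q = 0, F_p = 13/8 + (15/2)*p, F_q = 0, G_p = 45/4 + (25/2)*p, G_q = 0
D = EG - F^2 = 101/64 + (45/16)*p + (8309/256)*p^2 + (3045/64)*p^3 + (1225/64)*p^4
expanded: Gamma^p_pp = (G E_p - 2F F_p + F E_q)/(2D), Gamma^p_pq = (G E_q - F G_p)/(2D), Gamma^p_qq = (2G F_q - G G_p - F G_q)/(2D), Gamma^q_pp = (2E F_p - E E_q - F E_p)/(2D), Gamma^q_pq = (E G_p - F E_q)/(2D), Gamma^q_qq = (E G_q - 2F F_q + F G_p)/(2D); substitute and cancel common factors


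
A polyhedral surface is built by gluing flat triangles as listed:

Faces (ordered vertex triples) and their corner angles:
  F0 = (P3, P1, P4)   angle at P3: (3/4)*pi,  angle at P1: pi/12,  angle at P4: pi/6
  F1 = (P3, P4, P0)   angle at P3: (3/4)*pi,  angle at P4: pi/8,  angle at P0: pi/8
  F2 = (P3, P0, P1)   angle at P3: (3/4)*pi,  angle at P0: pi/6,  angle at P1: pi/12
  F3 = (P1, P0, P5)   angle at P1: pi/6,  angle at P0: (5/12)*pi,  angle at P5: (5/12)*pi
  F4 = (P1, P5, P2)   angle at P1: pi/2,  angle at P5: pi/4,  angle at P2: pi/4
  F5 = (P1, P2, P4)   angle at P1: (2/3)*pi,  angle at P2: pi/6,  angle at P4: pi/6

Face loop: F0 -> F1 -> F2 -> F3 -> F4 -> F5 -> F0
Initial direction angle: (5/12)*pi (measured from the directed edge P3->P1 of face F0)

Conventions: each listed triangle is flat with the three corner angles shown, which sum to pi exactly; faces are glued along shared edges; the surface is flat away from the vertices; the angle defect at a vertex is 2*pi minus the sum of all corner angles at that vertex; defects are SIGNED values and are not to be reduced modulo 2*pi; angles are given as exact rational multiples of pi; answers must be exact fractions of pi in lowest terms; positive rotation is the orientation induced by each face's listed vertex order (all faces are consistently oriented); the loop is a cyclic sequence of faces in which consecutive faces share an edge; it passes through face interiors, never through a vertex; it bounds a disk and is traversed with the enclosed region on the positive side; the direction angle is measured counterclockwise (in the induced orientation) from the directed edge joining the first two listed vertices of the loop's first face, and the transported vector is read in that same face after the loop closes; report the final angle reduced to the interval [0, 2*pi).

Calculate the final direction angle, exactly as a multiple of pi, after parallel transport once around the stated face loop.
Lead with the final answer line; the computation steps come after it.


Answer: final direction angle = (2/3)*pi

enclosed vertex P1: corner angles sum to (3/2)*pi, defect = 2*pi - (3/2)*pi = pi/2
enclosed vertex P3: corner angles sum to (9/4)*pi, defect = 2*pi - (9/4)*pi = -pi/4
transport around the loop rotates by the sum of enclosed defects; add to the initial angle mod 2*pi
final angle = (5/12)*pi + pi/4 = (2/3)*pi (mod 2*pi)


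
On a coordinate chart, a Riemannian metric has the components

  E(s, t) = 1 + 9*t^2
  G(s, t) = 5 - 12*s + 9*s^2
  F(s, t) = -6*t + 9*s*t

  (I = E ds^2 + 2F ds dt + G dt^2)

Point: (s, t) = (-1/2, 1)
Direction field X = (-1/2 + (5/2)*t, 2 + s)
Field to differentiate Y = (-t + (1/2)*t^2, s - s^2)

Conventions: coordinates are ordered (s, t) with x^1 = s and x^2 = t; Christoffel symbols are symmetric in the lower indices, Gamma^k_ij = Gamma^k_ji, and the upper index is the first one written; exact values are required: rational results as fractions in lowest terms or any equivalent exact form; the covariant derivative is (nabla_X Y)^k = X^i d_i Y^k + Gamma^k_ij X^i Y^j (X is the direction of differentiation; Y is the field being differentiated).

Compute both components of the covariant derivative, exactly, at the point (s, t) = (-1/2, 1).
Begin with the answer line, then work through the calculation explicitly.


Answer: (nabla_X Y)^s = -81/89, (nabla_X Y)^t = 901/178

E = 10, F = -21/2, G = 53/4 at the point
E_s = 0, E_t = 18, F_s = 9, F_t = -21/2, G_s = -21, G_t = 0
EG - F^2 = 89/4;  g^inv = (4/89) * [[53/4, 21/2], [21/2, 10]]
first-kind symbols [ij,l] = (1/2)(d_i g_jl + d_j g_il - d_l g_ij): [ss,s] = E_s/2 = 0, [ss,t] = F_s - E_t/2 = 0, [st,s] = E_t/2 = 9, [st,t] = G_s/2 = -21/2, [tt,s] = F_t - G_s/2 = 0, [tt,t] = G_t/2 = 0
Gamma^s_ij = (G*[ij,s] - F*[ij,t])/(EG - F^2), Gamma^t_ij = (E*[ij,t] - F*[ij,s])/(EG - F^2)
Gamma_sss = 0, Gamma_sst = 36/89, Gamma_stt = 0, Gamma_tss = 0, Gamma_tst = -42/89, Gamma_ttt = 0
X = (2, 3/2), Y = (-1/2, -3/4) at the point


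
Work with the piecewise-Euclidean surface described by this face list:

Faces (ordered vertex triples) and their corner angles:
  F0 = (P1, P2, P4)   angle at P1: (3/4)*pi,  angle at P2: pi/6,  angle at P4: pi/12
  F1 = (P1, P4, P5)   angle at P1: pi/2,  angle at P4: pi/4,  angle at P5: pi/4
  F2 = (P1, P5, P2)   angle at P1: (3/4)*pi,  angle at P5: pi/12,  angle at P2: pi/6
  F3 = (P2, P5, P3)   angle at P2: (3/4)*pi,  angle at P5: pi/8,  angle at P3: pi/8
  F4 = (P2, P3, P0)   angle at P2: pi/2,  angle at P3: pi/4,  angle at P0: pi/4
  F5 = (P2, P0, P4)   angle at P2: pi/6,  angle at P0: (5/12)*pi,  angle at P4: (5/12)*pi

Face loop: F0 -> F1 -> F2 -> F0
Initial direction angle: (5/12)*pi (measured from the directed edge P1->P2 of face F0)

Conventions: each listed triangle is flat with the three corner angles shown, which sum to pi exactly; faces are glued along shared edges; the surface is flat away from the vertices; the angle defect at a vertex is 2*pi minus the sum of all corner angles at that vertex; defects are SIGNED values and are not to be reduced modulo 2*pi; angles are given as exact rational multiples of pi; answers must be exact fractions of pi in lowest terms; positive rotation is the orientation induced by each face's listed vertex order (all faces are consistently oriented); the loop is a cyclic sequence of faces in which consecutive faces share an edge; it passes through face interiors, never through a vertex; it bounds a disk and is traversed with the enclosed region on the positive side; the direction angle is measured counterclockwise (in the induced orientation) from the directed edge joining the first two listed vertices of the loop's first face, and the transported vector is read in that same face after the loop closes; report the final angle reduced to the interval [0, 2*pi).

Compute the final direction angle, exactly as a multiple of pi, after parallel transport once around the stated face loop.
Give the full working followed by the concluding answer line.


enclosed vertex P1: corner angles sum to 2*pi, defect = 2*pi - 2*pi = 0
adding the enclosed defects to the starting angle (mod 2*pi, induced orientation) gives the holonomy
final angle = (5/12)*pi + 0 = (5/12)*pi (mod 2*pi)

Answer: final direction angle = (5/12)*pi


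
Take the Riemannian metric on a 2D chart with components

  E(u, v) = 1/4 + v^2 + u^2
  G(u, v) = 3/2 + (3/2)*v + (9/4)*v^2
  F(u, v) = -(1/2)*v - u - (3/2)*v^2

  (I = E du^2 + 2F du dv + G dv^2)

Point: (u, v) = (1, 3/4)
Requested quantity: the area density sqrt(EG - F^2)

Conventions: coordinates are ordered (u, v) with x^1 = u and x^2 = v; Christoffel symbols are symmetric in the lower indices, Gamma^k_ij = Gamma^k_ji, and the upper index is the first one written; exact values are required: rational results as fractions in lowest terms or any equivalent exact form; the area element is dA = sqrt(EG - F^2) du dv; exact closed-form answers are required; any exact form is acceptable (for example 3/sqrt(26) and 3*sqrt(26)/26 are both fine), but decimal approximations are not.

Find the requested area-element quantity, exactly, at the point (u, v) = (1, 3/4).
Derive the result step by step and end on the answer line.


E = 29/16, F = -71/32, G = 249/64; EG - F^2 = 545/256

Answer: sqrt(EG - F^2) = sqrt(545)/16


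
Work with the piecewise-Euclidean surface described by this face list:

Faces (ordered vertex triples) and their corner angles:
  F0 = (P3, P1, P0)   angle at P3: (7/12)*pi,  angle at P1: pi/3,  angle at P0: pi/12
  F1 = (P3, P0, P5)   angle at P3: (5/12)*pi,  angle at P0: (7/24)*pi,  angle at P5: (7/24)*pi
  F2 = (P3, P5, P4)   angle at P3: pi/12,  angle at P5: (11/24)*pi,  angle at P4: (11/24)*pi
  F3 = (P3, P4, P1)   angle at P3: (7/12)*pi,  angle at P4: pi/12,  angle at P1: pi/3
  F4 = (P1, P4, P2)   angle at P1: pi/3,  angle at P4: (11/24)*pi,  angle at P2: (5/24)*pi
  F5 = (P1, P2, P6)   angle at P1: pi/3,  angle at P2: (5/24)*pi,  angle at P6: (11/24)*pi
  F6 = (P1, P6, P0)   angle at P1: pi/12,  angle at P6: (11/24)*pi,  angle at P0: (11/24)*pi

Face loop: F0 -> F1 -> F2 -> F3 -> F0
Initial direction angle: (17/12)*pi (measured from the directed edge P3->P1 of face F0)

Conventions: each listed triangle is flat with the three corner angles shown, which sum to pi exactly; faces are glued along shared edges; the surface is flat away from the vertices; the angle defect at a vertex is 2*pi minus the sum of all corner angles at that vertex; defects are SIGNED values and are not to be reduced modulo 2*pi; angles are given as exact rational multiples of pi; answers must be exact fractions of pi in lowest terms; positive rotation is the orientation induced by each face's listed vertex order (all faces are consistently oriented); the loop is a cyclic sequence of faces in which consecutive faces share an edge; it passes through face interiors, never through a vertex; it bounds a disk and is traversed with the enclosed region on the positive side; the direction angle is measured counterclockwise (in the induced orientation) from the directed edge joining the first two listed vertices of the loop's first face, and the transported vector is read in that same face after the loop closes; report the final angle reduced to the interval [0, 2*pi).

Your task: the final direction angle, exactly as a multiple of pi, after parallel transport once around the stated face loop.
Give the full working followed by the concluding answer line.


enclosed vertex P3: corner angles sum to (5/3)*pi, defect = 2*pi - (5/3)*pi = pi/3
summing the enclosed defects onto the initial angle, mod 2*pi in the induced orientation:
final angle = (17/12)*pi + pi/3 = (7/4)*pi (mod 2*pi)

Answer: final direction angle = (7/4)*pi


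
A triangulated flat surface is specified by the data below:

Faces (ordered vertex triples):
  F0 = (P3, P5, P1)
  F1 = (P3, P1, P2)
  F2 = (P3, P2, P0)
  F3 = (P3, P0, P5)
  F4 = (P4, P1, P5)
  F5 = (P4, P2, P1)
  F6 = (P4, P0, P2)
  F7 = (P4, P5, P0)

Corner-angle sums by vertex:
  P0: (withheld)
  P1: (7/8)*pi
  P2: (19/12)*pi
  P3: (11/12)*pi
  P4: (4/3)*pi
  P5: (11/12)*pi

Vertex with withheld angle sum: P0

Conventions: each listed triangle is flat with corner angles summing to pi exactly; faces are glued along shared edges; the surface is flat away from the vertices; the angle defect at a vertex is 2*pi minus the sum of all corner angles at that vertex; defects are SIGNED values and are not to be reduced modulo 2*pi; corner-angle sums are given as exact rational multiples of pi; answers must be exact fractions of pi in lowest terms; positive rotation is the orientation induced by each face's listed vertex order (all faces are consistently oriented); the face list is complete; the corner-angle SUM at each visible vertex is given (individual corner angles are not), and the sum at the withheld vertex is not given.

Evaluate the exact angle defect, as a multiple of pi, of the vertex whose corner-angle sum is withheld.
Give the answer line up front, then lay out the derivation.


Answer: defect(P0) = (-3/8)*pi

V = 6, E = 12, F = 8; chi = V - E + F = 2
Gauss-Bonnet: total defect = 2*pi*chi = 4*pi; visible defects sum to (35/8)*pi


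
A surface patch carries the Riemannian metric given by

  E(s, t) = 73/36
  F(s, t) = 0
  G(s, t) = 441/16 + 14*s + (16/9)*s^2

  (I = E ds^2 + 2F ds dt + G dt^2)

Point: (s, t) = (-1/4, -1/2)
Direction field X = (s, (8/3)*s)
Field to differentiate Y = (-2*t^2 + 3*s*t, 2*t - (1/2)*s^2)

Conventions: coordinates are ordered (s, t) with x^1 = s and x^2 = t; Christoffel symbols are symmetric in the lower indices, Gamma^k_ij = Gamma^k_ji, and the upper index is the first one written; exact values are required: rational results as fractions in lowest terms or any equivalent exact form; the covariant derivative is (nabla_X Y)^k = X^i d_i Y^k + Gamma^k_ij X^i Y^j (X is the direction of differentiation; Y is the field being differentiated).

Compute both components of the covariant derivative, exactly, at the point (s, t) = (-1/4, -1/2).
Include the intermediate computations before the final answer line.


E = 73/36, F = 0, G = 3481/144 at the point
E_s = 0, E_t = 0, F_s = 0, F_t = 0, G_s = 118/9, G_t = 0
EG - F^2 = 254113/5184;  g^inv = (5184/254113) * [[3481/144, 0], [0, 73/36]]
first-kind symbols [ij,l] = (1/2)(d_i g_jl + d_j g_il - d_l g_ij): [ss,s] = E_s/2 = 0, [ss,t] = F_s - E_t/2 = 0, [st,s] = E_t/2 = 0, [st,t] = G_s/2 = 59/9, [tt,s] = F_t - G_s/2 = -59/9, [tt,t] = G_t/2 = 0
Gamma^s_ij = (G*[ij,s] - F*[ij,t])/(EG - F^2), Gamma^t_ij = (E*[ij,t] - F*[ij,s])/(EG - F^2)
Gamma_sss = 0, Gamma_sst = 0, Gamma_stt = -236/73, Gamma_tss = 0, Gamma_tst = 16/59, Gamma_ttt = 0
X = (-1/4, -2/3), Y = (-1/8, -33/32) at the point

Answer: (nabla_X Y)^s = -4697/1752, (nabla_X Y)^t = -3691/2832


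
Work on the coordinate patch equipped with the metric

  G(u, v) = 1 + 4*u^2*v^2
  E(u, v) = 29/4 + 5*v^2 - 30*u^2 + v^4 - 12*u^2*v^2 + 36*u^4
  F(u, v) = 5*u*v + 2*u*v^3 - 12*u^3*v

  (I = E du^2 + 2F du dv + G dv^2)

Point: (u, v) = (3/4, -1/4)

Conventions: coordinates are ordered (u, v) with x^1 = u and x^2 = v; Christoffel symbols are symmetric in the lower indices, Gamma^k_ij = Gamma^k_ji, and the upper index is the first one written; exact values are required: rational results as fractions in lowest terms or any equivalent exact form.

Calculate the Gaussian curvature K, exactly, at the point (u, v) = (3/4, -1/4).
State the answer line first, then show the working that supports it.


Answer: K = -901120/212521

E = 425/256, F = 39/128, G = 73/64, EG - F^2 = 461/256 at the point
E_u = 117/8, E_v = 13/16, F_u = 121/32, F_v = -33/32, G_u = 3/8, G_v = -9/8
E_vv = -11/4, F_uv = -119/8, G_uu = 1/2
Evaluate Brioschi's two determinant matrices M1, M2 and divide by (EG - F^2)^2.
M1 = [[-E_vv/2 + F_uv - G_uu/2, E_u/2, F_u - E_v/2], [F_v - G_u/2, E, F], [G_v/2, F, G]] = [[-55/4, 117/16, 27/8], [-39/32, 425/256, 39/128], [-9/16, 39/128, 73/64]]; det M1 = -14285/1024
M2 = [[0, E_v/2, G_u/2], [E_v/2, E, F], [G_u/2, F, G]] = [[0, 13/32, 3/16], [13/32, 425/256, 39/128], [3/16, 39/128, 73/64]]; det M2 = -205/1024
det M1 - det M2 = -55/4; K = -55/4 / (461/256)^2 = -901120/212521


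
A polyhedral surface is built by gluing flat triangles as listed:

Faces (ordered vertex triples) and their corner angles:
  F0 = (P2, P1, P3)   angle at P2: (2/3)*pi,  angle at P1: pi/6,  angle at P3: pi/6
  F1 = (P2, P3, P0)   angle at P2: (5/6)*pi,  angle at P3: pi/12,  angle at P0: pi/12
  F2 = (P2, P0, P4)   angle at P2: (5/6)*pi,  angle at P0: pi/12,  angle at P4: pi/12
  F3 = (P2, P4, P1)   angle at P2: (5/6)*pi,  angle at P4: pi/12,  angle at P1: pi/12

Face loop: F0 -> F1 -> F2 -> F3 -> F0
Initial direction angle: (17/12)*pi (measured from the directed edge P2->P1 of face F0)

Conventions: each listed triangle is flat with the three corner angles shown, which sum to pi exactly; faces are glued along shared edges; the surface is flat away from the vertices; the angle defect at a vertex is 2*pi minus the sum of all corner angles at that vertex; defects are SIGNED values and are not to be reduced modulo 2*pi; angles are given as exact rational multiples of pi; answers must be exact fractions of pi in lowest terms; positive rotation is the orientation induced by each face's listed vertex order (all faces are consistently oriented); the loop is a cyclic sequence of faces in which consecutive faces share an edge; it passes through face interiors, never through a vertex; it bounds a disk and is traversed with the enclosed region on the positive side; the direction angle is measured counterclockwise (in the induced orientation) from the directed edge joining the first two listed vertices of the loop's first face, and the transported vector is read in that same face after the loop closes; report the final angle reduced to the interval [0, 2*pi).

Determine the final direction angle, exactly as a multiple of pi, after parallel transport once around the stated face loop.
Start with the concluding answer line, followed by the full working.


Answer: final direction angle = pi/4

enclosed vertex P2: corner angles sum to (19/6)*pi, defect = 2*pi - (19/6)*pi = (-7/6)*pi
transport around the loop rotates by the sum of enclosed defects; add to the initial angle mod 2*pi
final angle = (17/12)*pi - (7/6)*pi = pi/4 (mod 2*pi)
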